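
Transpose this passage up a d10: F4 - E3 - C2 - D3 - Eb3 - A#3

Abb5 Gb4 Ebb3 Fb4 Gbb4 C5

F4 up a diminished tenth is Abb5.
A diminished tenth up from E3 gives Gb4.
C2 up a diminished tenth is Ebb3.
A diminished tenth up from D3 gives Fb4.
A diminished tenth up from Eb3 gives Gbb4.
A#3 up a diminished tenth is C5.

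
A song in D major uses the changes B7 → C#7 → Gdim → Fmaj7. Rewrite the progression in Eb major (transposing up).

D major up to Eb major is a minor second; each chord root moves by that interval while the quality stays the same.
B7: root B up a minor second → C, giving C7.
C#7: root C# up a minor second → D, giving D7.
Gdim: root G up a minor second → Ab, giving Abdim.
Fmaj7: root F up a minor second → Gb, giving Gbmaj7.

C7 D7 Abdim Gbmaj7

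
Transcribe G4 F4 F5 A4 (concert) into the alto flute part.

C5 Bb4 Bb5 D5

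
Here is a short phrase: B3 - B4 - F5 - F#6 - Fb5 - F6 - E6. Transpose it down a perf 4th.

F#3 F#4 C5 C#6 Cb5 C6 B5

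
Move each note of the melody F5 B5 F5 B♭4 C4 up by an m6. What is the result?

Db6 G6 Db6 Gb5 Ab4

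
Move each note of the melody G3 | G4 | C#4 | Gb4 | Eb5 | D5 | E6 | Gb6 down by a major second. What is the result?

F3 F4 B3 Fb4 Db5 C5 D6 Fb6

G3 to F3
G4 to F4
C#4 to B3
Gb4 to Fb4
Eb5 to Db5
D5 to C5
E6 to D6
Gb6 to Fb6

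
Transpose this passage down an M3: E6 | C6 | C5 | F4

C6 Ab5 Ab4 Db4

E6 -> C6
C6 -> Ab5
C5 -> Ab4
F4 -> Db4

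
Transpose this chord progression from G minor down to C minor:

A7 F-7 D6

D7 Bb-7 G6

G minor down to C minor is a perfect fifth; each chord root moves by that interval while the quality stays the same.
A7: root A down a perfect fifth → D, giving D7.
F-7: root F down a perfect fifth → Bb, giving Bb-7.
D6: root D down a perfect fifth → G, giving G6.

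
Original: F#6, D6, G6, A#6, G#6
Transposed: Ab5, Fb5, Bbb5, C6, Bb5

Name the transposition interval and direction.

From F#6 to Ab5 is 6 letter names — a sixth of some quality.
Ab5 to F#6 is 10 semitones, which makes it an augmented sixth; the second version is lower, so the direction is down.
Checking another pair — G#6 → Bb5 — gives the same interval.

down an augmented sixth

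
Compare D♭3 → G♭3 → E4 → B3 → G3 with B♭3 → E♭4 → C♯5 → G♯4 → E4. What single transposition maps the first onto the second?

From Db3 to Bb3 is 6 letter names — a sixth of some quality.
Db3 to Bb3 is 9 semitones, which makes it a major sixth; the second version is higher, so the direction is up.
Checking another pair — G3 → E4 — gives the same interval.

up a major sixth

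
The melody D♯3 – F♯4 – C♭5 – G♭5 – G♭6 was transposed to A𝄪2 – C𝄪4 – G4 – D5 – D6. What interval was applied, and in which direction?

down a diminished fourth

Take the first pair: D#3 → A##2. D to A spans 4 letter names, so the interval is some kind of fourth.
A##2 to D#3 is 4 semitones, which makes it a diminished fourth; the second version is lower, so the direction is down.
Checking another pair — Gb6 → D6 — gives the same interval.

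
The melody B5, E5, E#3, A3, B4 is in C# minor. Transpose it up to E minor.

From C# up to E is a minor third; apply that to each pitch.
B5 to D6
E5 to G5
E#3 to G#3
A3 to C4
B4 to D5

D6 G5 G#3 C4 D5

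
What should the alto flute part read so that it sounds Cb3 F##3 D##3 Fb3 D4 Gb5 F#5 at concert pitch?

Fb3 B#3 G##3 Bbb3 G4 Cb6 B5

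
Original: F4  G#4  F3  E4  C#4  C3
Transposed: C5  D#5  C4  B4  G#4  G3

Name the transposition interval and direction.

up a perfect fifth

Take the first pair: F4 → C5. F to C spans 5 letter names, so the interval is some kind of fifth.
F4 to C5 is 7 semitones, which makes it a perfect fifth; the second version is higher, so the direction is up.
Checking another pair — C3 → G3 — gives the same interval.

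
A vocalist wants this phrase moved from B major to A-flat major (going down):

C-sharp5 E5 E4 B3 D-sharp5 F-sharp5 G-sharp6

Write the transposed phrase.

Bb4 Db5 Db4 Ab3 C5 Eb5 F6

From B down to A-flat is an augmented second; apply that to each pitch.
C#5 gives Bb4
E5 gives Db5
E4 gives Db4
B3 gives Ab3
D#5 gives C5
F#5 gives Eb5
G#6 gives F6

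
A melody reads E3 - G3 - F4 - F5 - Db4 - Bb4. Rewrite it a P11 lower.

E3 gives B1
G3 gives D2
F4 gives C3
F5 gives C4
Db4 gives Ab2
Bb4 gives F3

B1 D2 C3 C4 Ab2 F3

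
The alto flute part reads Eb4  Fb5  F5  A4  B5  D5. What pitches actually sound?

Written C4 on the alto flute sounds as G3, a perfect fourth lower; apply that shift to every note.
Eb4 becomes Bb3
Fb5 becomes Cb5
F5 becomes C5
A4 becomes E4
B5 becomes F#5
D5 becomes A4

Bb3 Cb5 C5 E4 F#5 A4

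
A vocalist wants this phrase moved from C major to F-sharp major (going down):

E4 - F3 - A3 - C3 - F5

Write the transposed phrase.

A#3 B2 D#3 F#2 B4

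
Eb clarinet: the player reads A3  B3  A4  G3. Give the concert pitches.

C4 D4 C5 Bb3

Written C4 on the Eb clarinet sounds as Eb4, a minor third higher; apply that shift to every note.
A3 to C4
B3 to D4
A4 to C5
G3 to Bb3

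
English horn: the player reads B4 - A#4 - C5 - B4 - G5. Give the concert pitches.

The English horn sounds a perfect fifth below written, so transpose each written note down a perfect fifth.
B4 to E4
A#4 to D#4
C5 to F4
B4 to E4
G5 to C5

E4 D#4 F4 E4 C5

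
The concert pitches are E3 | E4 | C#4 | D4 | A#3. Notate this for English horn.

Written C4 sounds as F3 on the English horn, so concert pitches are written a perfect fifth up.
E3 to B3
E4 to B4
C#4 to G#4
D4 to A4
A#3 to E#4

B3 B4 G#4 A4 E#4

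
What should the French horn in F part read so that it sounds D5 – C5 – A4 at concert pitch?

A5 G5 E5

Written C4 sounds as F3 on the French horn in F, so concert pitches are written a perfect fifth up.
D5 becomes A5
C5 becomes G5
A4 becomes E5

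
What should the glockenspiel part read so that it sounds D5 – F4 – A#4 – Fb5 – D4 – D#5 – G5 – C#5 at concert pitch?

D3 F2 A#2 Fb3 D2 D#3 G3 C#3

Written C4 sounds as C6 on the glockenspiel, so concert pitches are written a perfect fifteenth down.
D5 gives D3
F4 gives F2
A#4 gives A#2
Fb5 gives Fb3
D4 gives D2
D#5 gives D#3
G5 gives G3
C#5 gives C#3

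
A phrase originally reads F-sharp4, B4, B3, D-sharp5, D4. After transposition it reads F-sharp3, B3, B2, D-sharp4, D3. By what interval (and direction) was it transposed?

From F#4 to F#3 is 8 letter names — an octave of some quality.
F#3 to F#4 is 12 semitones, which makes it a perfect octave; the second version is lower, so the direction is down.
Checking another pair — D4 → D3 — gives the same interval.

down a perfect octave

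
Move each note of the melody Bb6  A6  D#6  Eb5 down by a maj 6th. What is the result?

Db6 C6 F#5 Gb4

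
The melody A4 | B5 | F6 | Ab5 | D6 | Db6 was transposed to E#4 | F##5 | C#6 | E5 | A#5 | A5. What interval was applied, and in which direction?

down a diminished fourth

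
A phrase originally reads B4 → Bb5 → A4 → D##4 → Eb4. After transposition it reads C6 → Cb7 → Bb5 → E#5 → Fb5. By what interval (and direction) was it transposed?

From B4 to C6 is 9 letter names — a ninth of some quality.
B4 to C6 is 13 semitones, which makes it a minor ninth; the second version is higher, so the direction is up.
Checking another pair — Eb4 → Fb5 — gives the same interval.

up a minor ninth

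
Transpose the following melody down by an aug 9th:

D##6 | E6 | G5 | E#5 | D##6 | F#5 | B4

D##6 → C#5
E6 → Db5
G5 → Fb4
E#5 → D4
D##6 → C#5
F#5 → Eb4
B4 → Ab3

C#5 Db5 Fb4 D4 C#5 Eb4 Ab3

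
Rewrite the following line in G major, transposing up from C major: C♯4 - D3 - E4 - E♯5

C major to G major up is a perfect fifth, so every note moves up by that interval.
C#4 to G#4
D3 to A3
E4 to B4
E#5 to B#5

G#4 A3 B4 B#5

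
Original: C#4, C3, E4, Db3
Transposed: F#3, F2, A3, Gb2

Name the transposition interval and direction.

down a perfect fifth

From C#4 to F#3 is 5 letter names — a fifth of some quality.
F#3 to C#4 is 7 semitones, which makes it a perfect fifth; the second version is lower, so the direction is down.
Checking another pair — Db3 → Gb2 — gives the same interval.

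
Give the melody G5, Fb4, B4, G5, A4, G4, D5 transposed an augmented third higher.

G5 to B#5
Fb4 to A4
B4 to D##5
G5 to B#5
A4 to C##5
G4 to B#4
D5 to F##5

B#5 A4 D##5 B#5 C##5 B#4 F##5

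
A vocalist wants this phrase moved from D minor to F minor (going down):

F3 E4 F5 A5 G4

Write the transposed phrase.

Ab2 G3 Ab4 C5 Bb3

From D down to F is a major sixth; apply that to each pitch.
F3 to Ab2
E4 to G3
F5 to Ab4
A5 to C5
G4 to Bb3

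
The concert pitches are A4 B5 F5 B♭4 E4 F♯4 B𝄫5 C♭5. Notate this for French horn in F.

E5 F#6 C6 F5 B4 C#5 Fb6 Gb5

The French horn in F sounds a perfect fifth below written, so the written part must be a perfect fifth above concert — transpose each note up.
A4 → E5
B5 → F#6
F5 → C6
Bb4 → F5
E4 → B4
F#4 → C#5
Bbb5 → Fb6
Cb5 → Gb5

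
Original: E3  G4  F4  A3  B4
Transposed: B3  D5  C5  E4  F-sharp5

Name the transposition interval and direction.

up a perfect fifth

From E3 to B3 is 5 letter names — a fifth of some quality.
E3 to B3 is 7 semitones, which makes it a perfect fifth; the second version is higher, so the direction is up.
Checking another pair — B4 → F#5 — gives the same interval.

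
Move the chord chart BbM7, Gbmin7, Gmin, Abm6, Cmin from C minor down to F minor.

EbM7 Cbmin7 Cmin Dbm6 Fmin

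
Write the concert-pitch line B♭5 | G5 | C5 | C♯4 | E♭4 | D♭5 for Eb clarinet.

The Eb clarinet sounds a minor third above written, so the written part must be a minor third below concert — transpose each note down.
Bb5 becomes G5
G5 becomes E5
C5 becomes A4
C#4 becomes A#3
Eb4 becomes C4
Db5 becomes Bb4

G5 E5 A4 A#3 C4 Bb4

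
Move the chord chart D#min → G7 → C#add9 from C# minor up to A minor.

Bmin Eb7 Aadd9

C# minor up to A minor is a minor sixth; each chord root moves by that interval while the quality stays the same.
D#min: root D# up a minor sixth → B, giving Bmin.
G7: root G up a minor sixth → Eb, giving Eb7.
C#add9: root C# up a minor sixth → A, giving Aadd9.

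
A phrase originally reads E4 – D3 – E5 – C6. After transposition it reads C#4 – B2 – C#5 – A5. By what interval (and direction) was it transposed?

From E4 to C#4 is 3 letter names — a third of some quality.
C#4 to E4 is 3 semitones, which makes it a minor third; the second version is lower, so the direction is down.
Checking another pair — C6 → A5 — gives the same interval.

down a minor third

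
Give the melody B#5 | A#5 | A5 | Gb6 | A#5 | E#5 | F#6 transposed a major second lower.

A#5 G#5 G5 Fb6 G#5 D#5 E6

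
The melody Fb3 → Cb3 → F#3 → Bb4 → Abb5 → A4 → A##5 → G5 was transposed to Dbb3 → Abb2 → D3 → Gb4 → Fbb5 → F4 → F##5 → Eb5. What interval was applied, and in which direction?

Take the first pair: Fb3 → Dbb3. F to D spans 3 letter names, so the interval is some kind of third.
Dbb3 to Fb3 is 4 semitones, which makes it a major third; the second version is lower, so the direction is down.
Checking another pair — G5 → Eb5 — gives the same interval.

down a major third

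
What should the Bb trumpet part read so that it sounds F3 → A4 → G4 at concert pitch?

G3 B4 A4

Written C4 sounds as Bb3 on the Bb trumpet, so concert pitches are written a major second up.
F3 to G3
A4 to B4
G4 to A4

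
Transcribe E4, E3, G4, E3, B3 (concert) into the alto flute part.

Written C4 sounds as G3 on the alto flute, so concert pitches are written a perfect fourth up.
E4 -> A4
E3 -> A3
G4 -> C5
E3 -> A3
B3 -> E4

A4 A3 C5 A3 E4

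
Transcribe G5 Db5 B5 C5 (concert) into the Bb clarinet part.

Written C4 sounds as Bb3 on the Bb clarinet, so concert pitches are written a major second up.
G5 to A5
Db5 to Eb5
B5 to C#6
C5 to D5

A5 Eb5 C#6 D5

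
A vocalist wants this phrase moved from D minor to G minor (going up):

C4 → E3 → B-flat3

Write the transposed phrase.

F4 A3 Eb4

From D up to G is a perfect fourth; apply that to each pitch.
C4 gives F4
E3 gives A3
Bb3 gives Eb4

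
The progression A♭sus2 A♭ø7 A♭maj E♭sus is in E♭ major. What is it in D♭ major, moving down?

Gbsus2 Gbø7 Gbmaj Dbsus

E♭ major down to D♭ major is a major second; each chord root moves by that interval while the quality stays the same.
A♭sus2: root A♭ down a major second → Gb, giving Gbsus2.
A♭ø7: root A♭ down a major second → Gb, giving Gbø7.
A♭maj: root A♭ down a major second → Gb, giving Gbmaj.
E♭sus: root E♭ down a major second → Db, giving Dbsus.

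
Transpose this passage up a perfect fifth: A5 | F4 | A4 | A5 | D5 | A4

E6 C5 E5 E6 A5 E5

A5 gives E6
F4 gives C5
A4 gives E5
A5 gives E6
D5 gives A5
A4 gives E5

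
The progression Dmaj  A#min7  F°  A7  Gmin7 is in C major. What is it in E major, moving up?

F#maj C##min7 A° C#7 Bmin7

C major up to E major is a major third; each chord root moves by that interval while the quality stays the same.
Dmaj: root D up a major third → F#, giving F#maj.
A#min7: root A# up a major third → C##, giving C##min7.
F°: root F up a major third → A, giving A°.
A7: root A up a major third → C#, giving C#7.
Gmin7: root G up a major third → B, giving Bmin7.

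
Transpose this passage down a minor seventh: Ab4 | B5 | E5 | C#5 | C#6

Bb3 C#5 F#4 D#4 D#5

A minor seventh down from Ab4 gives Bb3.
A minor seventh down from B5 gives C#5.
E5: a seventh down reaches F, and 10 semitones makes it F#4.
C#5 down a minor seventh is D#4.
A minor seventh down from C#6 gives D#5.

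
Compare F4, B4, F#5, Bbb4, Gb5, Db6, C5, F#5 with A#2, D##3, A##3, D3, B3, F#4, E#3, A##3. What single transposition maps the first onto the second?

down a diminished thirteenth

Take the first pair: F4 → A#2. F to A spans 13 letter names, so the interval is some kind of thirteenth.
A#2 to F4 is 19 semitones, which makes it a diminished thirteenth; the second version is lower, so the direction is down.
Checking another pair — F#5 → A##3 — gives the same interval.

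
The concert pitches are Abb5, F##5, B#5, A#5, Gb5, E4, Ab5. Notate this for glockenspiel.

Abb3 F##3 B#3 A#3 Gb3 E2 Ab3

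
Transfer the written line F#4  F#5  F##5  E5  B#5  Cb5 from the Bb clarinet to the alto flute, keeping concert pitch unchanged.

First find concert pitch: the Bb clarinet sounds a major second below written, so F#4 F#5 F##5 E5 B#5 Cb5 sounds E4 E5 E#5 D5 A#5 Bbb4.
Then write for alto flute: it sounds a perfect fourth below written, so the part must be a perfect fourth above concert.
E4 → A4
E5 → A5
E#5 → A#5
D5 → G5
A#5 → D#6
Bbb4 → Ebb5

A4 A5 A#5 G5 D#6 Ebb5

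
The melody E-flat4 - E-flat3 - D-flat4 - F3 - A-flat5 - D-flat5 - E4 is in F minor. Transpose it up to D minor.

C5 C4 Bb4 D4 F6 Bb5 C#5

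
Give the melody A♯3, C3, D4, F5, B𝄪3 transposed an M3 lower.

F#3 Ab2 Bb3 Db5 G##3

A#3 gives F#3
C3 gives Ab2
D4 gives Bb3
F5 gives Db5
B##3 gives G##3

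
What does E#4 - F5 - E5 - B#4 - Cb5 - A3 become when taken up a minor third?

G#4 Ab5 G5 D#5 Ebb5 C4

E#4 becomes G#4
F5 becomes Ab5
E5 becomes G5
B#4 becomes D#5
Cb5 becomes Ebb5
A3 becomes C4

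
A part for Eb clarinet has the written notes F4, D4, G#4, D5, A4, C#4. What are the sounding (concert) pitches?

Ab4 F4 B4 F5 C5 E4

The Eb clarinet sounds a minor third above written, so transpose each written note up a minor third.
F4 -> Ab4
D4 -> F4
G#4 -> B4
D5 -> F5
A4 -> C5
C#4 -> E4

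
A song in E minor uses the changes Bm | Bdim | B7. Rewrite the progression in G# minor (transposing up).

D#m D#dim D#7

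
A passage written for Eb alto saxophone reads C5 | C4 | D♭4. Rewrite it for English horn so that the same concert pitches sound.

Bb4 Bb3 Cb4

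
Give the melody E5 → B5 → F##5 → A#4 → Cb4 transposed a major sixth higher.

C#6 G#6 D##6 F##5 Ab4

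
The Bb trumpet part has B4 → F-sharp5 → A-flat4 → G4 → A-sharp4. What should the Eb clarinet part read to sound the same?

First find concert pitch: the Bb trumpet sounds a major second below written, so B4 F-sharp5 A-flat4 G4 A-sharp4 sounds A4 E5 Gb4 F4 G#4.
Then write for Eb clarinet: it sounds a minor third above written, so the part must be a minor third below concert.
A4 → F#4
E5 → C#5
Gb4 → Eb4
F4 → D4
G#4 → E#4

F#4 C#5 Eb4 D4 E#4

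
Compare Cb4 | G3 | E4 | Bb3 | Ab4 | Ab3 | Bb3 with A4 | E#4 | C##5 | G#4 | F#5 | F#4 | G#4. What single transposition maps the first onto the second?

Take the first pair: Cb4 → A4. C to A spans 6 letter names, so the interval is some kind of sixth.
Cb4 to A4 is 10 semitones, which makes it an augmented sixth; the second version is higher, so the direction is up.
Checking another pair — Bb3 → G#4 — gives the same interval.

up an augmented sixth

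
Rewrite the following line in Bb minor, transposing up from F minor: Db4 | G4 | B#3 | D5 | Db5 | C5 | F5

Gb4 C5 E#4 G5 Gb5 F5 Bb5

F minor to Bb minor up is a perfect fourth, so every note moves up by that interval.
Db4 → Gb4
G4 → C5
B#3 → E#4
D5 → G5
Db5 → Gb5
C5 → F5
F5 → Bb5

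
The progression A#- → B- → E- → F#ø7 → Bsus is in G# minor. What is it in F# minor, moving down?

G# minor down to F# minor is a major second; each chord root moves by that interval while the quality stays the same.
A#-: root A# down a major second → G#, giving G#-.
B-: root B down a major second → A, giving A-.
E-: root E down a major second → D, giving D-.
F#ø7: root F# down a major second → E, giving Eø7.
Bsus: root B down a major second → A, giving Asus.

G#- A- D- Eø7 Asus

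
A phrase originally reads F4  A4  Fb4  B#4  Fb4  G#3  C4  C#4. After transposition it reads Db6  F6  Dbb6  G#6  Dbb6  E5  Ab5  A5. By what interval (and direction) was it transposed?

up a minor thirteenth

From F4 to Db6 is 13 letter names — a thirteenth of some quality.
F4 to Db6 is 20 semitones, which makes it a minor thirteenth; the second version is higher, so the direction is up.
Checking another pair — C#4 → A5 — gives the same interval.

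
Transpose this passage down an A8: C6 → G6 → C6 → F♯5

Cb5 Gb5 Cb5 F4

C6: an octave down reaches C, and 13 semitones makes it Cb5.
G6 down an augmented octave is Gb5.
C6 down an augmented octave is Cb5.
An augmented octave down from F#5 gives F4.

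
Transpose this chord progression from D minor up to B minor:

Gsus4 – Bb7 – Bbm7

Esus4 G7 Gm7

D minor up to B minor is a major sixth; each chord root moves by that interval while the quality stays the same.
Gsus4: root G up a major sixth → E, giving Esus4.
Bb7: root Bb up a major sixth → G, giving G7.
Bbm7: root Bb up a major sixth → G, giving Gm7.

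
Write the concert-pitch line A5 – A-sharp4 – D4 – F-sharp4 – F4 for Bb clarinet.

B5 B#4 E4 G#4 G4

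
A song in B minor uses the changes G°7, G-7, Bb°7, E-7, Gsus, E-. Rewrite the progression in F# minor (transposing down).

D°7 D-7 F°7 B-7 Dsus B-

B minor down to F# minor is a perfect fourth; each chord root moves by that interval while the quality stays the same.
G°7: root G down a perfect fourth → D, giving D°7.
G-7: root G down a perfect fourth → D, giving D-7.
Bb°7: root Bb down a perfect fourth → F, giving F°7.
E-7: root E down a perfect fourth → B, giving B-7.
Gsus: root G down a perfect fourth → D, giving Dsus.
E-: root E down a perfect fourth → B, giving B-.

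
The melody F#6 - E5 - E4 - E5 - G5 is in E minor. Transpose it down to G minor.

From E down to G is a major sixth; apply that to each pitch.
F#6 → A5
E5 → G4
E4 → G3
E5 → G4
G5 → Bb4

A5 G4 G3 G4 Bb4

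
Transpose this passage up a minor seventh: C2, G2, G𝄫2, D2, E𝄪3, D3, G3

Bb2 F3 Fbb3 C3 D##4 C4 F4

C2 → Bb2
G2 → F3
Gbb2 → Fbb3
D2 → C3
E##3 → D##4
D3 → C4
G3 → F4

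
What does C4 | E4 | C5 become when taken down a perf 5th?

F3 A3 F4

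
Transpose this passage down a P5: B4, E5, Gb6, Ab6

E4 A4 Cb6 Db6

A perfect fifth down from B4 gives E4.
E5 down a perfect fifth is A4.
Gb6: a fifth down reaches C, and 7 semitones makes it Cb6.
A perfect fifth down from Ab6 gives Db6.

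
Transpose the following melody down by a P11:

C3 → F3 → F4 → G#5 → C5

G1 C2 C3 D#4 G3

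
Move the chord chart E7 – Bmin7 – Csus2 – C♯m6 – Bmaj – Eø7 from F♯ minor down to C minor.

Bb7 Fmin7 Gbsus2 Gm6 Fmaj Bbø7

F♯ minor down to C minor is an augmented fourth; each chord root moves by that interval while the quality stays the same.
E7: root E down an augmented fourth → Bb, giving Bb7.
Bmin7: root B down an augmented fourth → F, giving Fmin7.
Csus2: root C down an augmented fourth → Gb, giving Gbsus2.
C♯m6: root C♯ down an augmented fourth → G, giving Gm6.
Bmaj: root B down an augmented fourth → F, giving Fmaj.
Eø7: root E down an augmented fourth → Bb, giving Bbø7.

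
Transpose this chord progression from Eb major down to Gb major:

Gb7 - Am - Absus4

Eb major down to Gb major is a major sixth; each chord root moves by that interval while the quality stays the same.
Gb7: root Gb down a major sixth → Bbb, giving Bbb7.
Am: root A down a major sixth → C, giving Cm.
Absus4: root Ab down a major sixth → Cb, giving Cbsus4.

Bbb7 Cm Cbsus4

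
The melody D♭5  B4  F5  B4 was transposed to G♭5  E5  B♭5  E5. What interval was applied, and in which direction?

up a perfect fourth

Take the first pair: Db5 → Gb5. D to G spans 4 letter names, so the interval is some kind of fourth.
Db5 to Gb5 is 5 semitones, which makes it a perfect fourth; the second version is higher, so the direction is up.
Checking another pair — B4 → E5 — gives the same interval.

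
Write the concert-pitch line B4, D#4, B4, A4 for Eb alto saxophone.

The Eb alto saxophone sounds a major sixth below written, so the written part must be a major sixth above concert — transpose each note up.
B4 gives G#5
D#4 gives B#4
B4 gives G#5
A4 gives F#5

G#5 B#4 G#5 F#5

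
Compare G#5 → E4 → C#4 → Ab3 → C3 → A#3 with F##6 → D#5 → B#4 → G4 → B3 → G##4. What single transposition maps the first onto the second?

Take the first pair: G#5 → F##6. G to F spans 7 letter names, so the interval is some kind of seventh.
G#5 to F##6 is 11 semitones, which makes it a major seventh; the second version is higher, so the direction is up.
Checking another pair — A#3 → G##4 — gives the same interval.

up a major seventh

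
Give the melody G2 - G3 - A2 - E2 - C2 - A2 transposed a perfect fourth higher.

C3 C4 D3 A2 F2 D3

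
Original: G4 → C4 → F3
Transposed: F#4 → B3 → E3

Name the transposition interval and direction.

From G4 to F#4 is 2 letter names — a second of some quality.
F#4 to G4 is 1 semitone, which makes it a minor second; the second version is lower, so the direction is down.
Checking another pair — F3 → E3 — gives the same interval.

down a minor second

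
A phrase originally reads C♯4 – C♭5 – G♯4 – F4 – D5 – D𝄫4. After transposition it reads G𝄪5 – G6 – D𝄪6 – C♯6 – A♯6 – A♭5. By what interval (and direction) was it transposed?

From C#4 to G##5 is 12 letter names — a twelfth of some quality.
C#4 to G##5 is 20 semitones, which makes it an augmented twelfth; the second version is higher, so the direction is up.
Checking another pair — Dbb4 → Ab5 — gives the same interval.

up an augmented twelfth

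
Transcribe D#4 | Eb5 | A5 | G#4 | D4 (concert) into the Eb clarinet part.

B#3 C5 F#5 E#4 B3

The Eb clarinet sounds a minor third above written, so the written part must be a minor third below concert — transpose each note down.
D#4 becomes B#3
Eb5 becomes C5
A5 becomes F#5
G#4 becomes E#4
D4 becomes B3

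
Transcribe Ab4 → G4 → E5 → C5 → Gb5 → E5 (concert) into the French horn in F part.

Eb5 D5 B5 G5 Db6 B5

The French horn in F sounds a perfect fifth below written, so the written part must be a perfect fifth above concert — transpose each note up.
Ab4 becomes Eb5
G4 becomes D5
E5 becomes B5
C5 becomes G5
Gb5 becomes Db6
E5 becomes B5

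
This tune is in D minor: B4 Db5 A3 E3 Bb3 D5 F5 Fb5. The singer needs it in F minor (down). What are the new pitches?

D4 Fb4 C3 G2 Db3 F4 Ab4 Abb4

D minor to F minor down is a major sixth, so every note moves down by that interval.
B4 gives D4
Db5 gives Fb4
A3 gives C3
E3 gives G2
Bb3 gives Db3
D5 gives F4
F5 gives Ab4
Fb5 gives Abb4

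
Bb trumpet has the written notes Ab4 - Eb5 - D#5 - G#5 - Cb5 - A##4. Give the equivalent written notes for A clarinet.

Bbb4 Fb5 E5 A5 Dbb5 B#4

First find concert pitch: the Bb trumpet sounds a major second below written, so Ab4 Eb5 D#5 G#5 Cb5 A##4 sounds Gb4 Db5 C#5 F#5 Bbb4 G##4.
Then write for A clarinet: it sounds a minor third below written, so the part must be a minor third above concert.
Gb4 → Bbb4
Db5 → Fb5
C#5 → E5
F#5 → A5
Bbb4 → Dbb5
G##4 → B#4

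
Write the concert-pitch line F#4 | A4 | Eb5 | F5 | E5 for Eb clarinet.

D#4 F#4 C5 D5 C#5

Written C4 sounds as Eb4 on the Eb clarinet, so concert pitches are written a minor third down.
F#4 → D#4
A4 → F#4
Eb5 → C5
F5 → D5
E5 → C#5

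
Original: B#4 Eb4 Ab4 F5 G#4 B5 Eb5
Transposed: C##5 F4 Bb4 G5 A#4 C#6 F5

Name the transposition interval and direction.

up a major second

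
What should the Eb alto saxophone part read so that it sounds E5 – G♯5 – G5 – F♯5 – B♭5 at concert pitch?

The Eb alto saxophone sounds a major sixth below written, so the written part must be a major sixth above concert — transpose each note up.
E5 becomes C#6
G#5 becomes E#6
G5 becomes E6
F#5 becomes D#6
Bb5 becomes G6

C#6 E#6 E6 D#6 G6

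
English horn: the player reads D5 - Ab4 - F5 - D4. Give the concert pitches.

G4 Db4 Bb4 G3

The English horn sounds a perfect fifth below written, so transpose each written note down a perfect fifth.
D5 -> G4
Ab4 -> Db4
F5 -> Bb4
D4 -> G3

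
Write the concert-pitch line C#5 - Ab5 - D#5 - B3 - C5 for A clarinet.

E5 Cb6 F#5 D4 Eb5

Written C4 sounds as A3 on the A clarinet, so concert pitches are written a minor third up.
C#5 → E5
Ab5 → Cb6
D#5 → F#5
B3 → D4
C5 → Eb5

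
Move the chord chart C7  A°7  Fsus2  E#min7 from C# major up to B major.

Bb7 G°7 Ebsus2 D#min7

C# major up to B major is a minor seventh; each chord root moves by that interval while the quality stays the same.
C7: root C up a minor seventh → Bb, giving Bb7.
A°7: root A up a minor seventh → G, giving G°7.
Fsus2: root F up a minor seventh → Eb, giving Ebsus2.
E#min7: root E# up a minor seventh → D#, giving D#min7.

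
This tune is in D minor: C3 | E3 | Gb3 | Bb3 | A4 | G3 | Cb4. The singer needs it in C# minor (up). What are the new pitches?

D minor to C# minor up is a major seventh, so every note moves up by that interval.
C3 -> B3
E3 -> D#4
Gb3 -> F4
Bb3 -> A4
A4 -> G#5
G3 -> F#4
Cb4 -> Bb4

B3 D#4 F4 A4 G#5 F#4 Bb4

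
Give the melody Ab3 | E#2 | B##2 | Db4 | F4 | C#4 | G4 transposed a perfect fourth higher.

Db4 A#2 E##3 Gb4 Bb4 F#4 C5

A perfect fourth up from Ab3 gives Db4.
E#2: a fourth up reaches A, and 5 semitones makes it A#2.
A perfect fourth up from B##2 gives E##3.
Db4: a fourth up reaches G, and 5 semitones makes it Gb4.
A perfect fourth up from F4 gives Bb4.
A perfect fourth up from C#4 gives F#4.
G4 up a perfect fourth is C5.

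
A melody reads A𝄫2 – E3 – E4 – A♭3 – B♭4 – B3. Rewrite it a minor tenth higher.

Cbb4 G4 G5 Cb5 Db6 D5

Abb2: a tenth up reaches C, and 15 semitones makes it Cbb4.
E3 up a minor tenth is G4.
E4 up a minor tenth is G5.
Ab3 up a minor tenth is Cb5.
Bb4: a tenth up reaches D, and 15 semitones makes it Db6.
B3 up a minor tenth is D5.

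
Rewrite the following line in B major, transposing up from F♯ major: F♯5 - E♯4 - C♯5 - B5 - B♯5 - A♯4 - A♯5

B5 A#4 F#5 E6 E#6 D#5 D#6

F♯ major to B major up is a perfect fourth, so every note moves up by that interval.
F#5 → B5
E#4 → A#4
C#5 → F#5
B5 → E6
B#5 → E#6
A#4 → D#5
A#5 → D#6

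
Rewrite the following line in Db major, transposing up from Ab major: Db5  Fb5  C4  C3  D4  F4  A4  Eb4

From Ab up to Db is a perfect fourth; apply that to each pitch.
Db5 → Gb5
Fb5 → Bbb5
C4 → F4
C3 → F3
D4 → G4
F4 → Bb4
A4 → D5
Eb4 → Ab4

Gb5 Bbb5 F4 F3 G4 Bb4 D5 Ab4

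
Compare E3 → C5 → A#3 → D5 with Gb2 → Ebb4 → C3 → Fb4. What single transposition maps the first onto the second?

From E3 to Gb2 is 6 letter names — a sixth of some quality.
Gb2 to E3 is 10 semitones, which makes it an augmented sixth; the second version is lower, so the direction is down.
Checking another pair — D5 → Fb4 — gives the same interval.

down an augmented sixth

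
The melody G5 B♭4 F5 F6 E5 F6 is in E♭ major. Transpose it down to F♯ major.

A#4 C#4 G#4 G#5 F##4 G#5

From E♭ down to F♯ is a diminished seventh; apply that to each pitch.
G5 → A#4
Bb4 → C#4
F5 → G#4
F6 → G#5
E5 → F##4
F6 → G#5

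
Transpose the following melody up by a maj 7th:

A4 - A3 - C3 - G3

G#5 G#4 B3 F#4

A4 becomes G#5
A3 becomes G#4
C3 becomes B3
G3 becomes F#4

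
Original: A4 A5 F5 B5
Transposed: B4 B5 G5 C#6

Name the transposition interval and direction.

up a major second

Take the first pair: A4 → B4. A to B spans 2 letter names, so the interval is some kind of second.
A4 to B4 is 2 semitones, which makes it a major second; the second version is higher, so the direction is up.
Checking another pair — B5 → C#6 — gives the same interval.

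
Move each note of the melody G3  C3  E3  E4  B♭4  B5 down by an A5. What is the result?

Cb3 Fb2 Ab2 Ab3 Ebb4 Eb5

G3 down an augmented fifth is Cb3.
An augmented fifth down from C3 gives Fb2.
E3: a fifth down reaches A, and 8 semitones makes it Ab2.
E4: a fifth down reaches A, and 8 semitones makes it Ab3.
Bb4 down an augmented fifth is Ebb4.
B5 down an augmented fifth is Eb5.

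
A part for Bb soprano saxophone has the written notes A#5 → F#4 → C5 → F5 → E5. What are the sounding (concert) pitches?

G#5 E4 Bb4 Eb5 D5

Written C4 on the Bb soprano saxophone sounds as Bb3, a major second lower; apply that shift to every note.
A#5 gives G#5
F#4 gives E4
C5 gives Bb4
F5 gives Eb5
E5 gives D5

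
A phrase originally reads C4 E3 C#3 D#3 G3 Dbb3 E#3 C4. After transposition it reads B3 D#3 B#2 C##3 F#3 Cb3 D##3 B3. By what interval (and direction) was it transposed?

down a minor second

Take the first pair: C4 → B3. C to B spans 2 letter names, so the interval is some kind of second.
B3 to C4 is 1 semitone, which makes it a minor second; the second version is lower, so the direction is down.
Checking another pair — C4 → B3 — gives the same interval.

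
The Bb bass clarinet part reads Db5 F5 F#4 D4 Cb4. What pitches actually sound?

The Bb bass clarinet sounds a major ninth below written, so transpose each written note down a major ninth.
Db5 -> Cb4
F5 -> Eb4
F#4 -> E3
D4 -> C3
Cb4 -> Bbb2

Cb4 Eb4 E3 C3 Bbb2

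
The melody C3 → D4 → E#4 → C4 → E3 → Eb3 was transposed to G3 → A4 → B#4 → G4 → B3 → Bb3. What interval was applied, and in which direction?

Take the first pair: C3 → G3. C to G spans 5 letter names, so the interval is some kind of fifth.
C3 to G3 is 7 semitones, which makes it a perfect fifth; the second version is higher, so the direction is up.
Checking another pair — Eb3 → Bb3 — gives the same interval.

up a perfect fifth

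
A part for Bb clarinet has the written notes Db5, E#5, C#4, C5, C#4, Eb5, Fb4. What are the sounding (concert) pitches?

Cb5 D#5 B3 Bb4 B3 Db5 Ebb4

Written C4 on the Bb clarinet sounds as Bb3, a major second lower; apply that shift to every note.
Db5 → Cb5
E#5 → D#5
C#4 → B3
C5 → Bb4
C#4 → B3
Eb5 → Db5
Fb4 → Ebb4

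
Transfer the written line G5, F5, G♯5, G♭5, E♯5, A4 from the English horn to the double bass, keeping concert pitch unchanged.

C6 Bb5 C#6 Cb6 A#5 D5

First find concert pitch: the English horn sounds a perfect fifth below written, so G5 F5 G♯5 G♭5 E♯5 A4 sounds C5 Bb4 C#5 Cb5 A#4 D4.
Then write for double bass: it sounds a perfect octave below written, so the part must be a perfect octave above concert.
C5 → C6
Bb4 → Bb5
C#5 → C#6
Cb5 → Cb6
A#4 → A#5
D4 → D5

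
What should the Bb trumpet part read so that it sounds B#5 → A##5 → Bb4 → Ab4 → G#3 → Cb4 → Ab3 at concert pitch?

The Bb trumpet sounds a major second below written, so the written part must be a major second above concert — transpose each note up.
B#5 to C##6
A##5 to B##5
Bb4 to C5
Ab4 to Bb4
G#3 to A#3
Cb4 to Db4
Ab3 to Bb3

C##6 B##5 C5 Bb4 A#3 Db4 Bb3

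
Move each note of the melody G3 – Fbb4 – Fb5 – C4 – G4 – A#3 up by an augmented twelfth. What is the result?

D#5 Cb6 C7 G#5 D#6 E##5

G3 up an augmented twelfth is D#5.
Fbb4 up an augmented twelfth is Cb6.
Fb5: a twelfth up reaches C, and 20 semitones makes it C7.
C4: a twelfth up reaches G, and 20 semitones makes it G#5.
G4 up an augmented twelfth is D#6.
A#3: a twelfth up reaches E, and 20 semitones makes it E##5.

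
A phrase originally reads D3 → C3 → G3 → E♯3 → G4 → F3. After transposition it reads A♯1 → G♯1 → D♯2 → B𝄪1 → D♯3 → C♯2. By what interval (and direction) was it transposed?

down a diminished eleventh

From D3 to A#1 is 11 letter names — an eleventh of some quality.
A#1 to D3 is 16 semitones, which makes it a diminished eleventh; the second version is lower, so the direction is down.
Checking another pair — F3 → C#2 — gives the same interval.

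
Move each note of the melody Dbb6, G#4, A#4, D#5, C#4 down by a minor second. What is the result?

A minor second down from Dbb6 gives Cb6.
A minor second down from G#4 gives F##4.
A#4 down a minor second is G##4.
A minor second down from D#5 gives C##5.
C#4 down a minor second is B#3.

Cb6 F##4 G##4 C##5 B#3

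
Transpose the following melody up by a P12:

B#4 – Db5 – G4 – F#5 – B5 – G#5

B#4 → F##6
Db5 → Ab6
G4 → D6
F#5 → C#7
B5 → F#7
G#5 → D#7

F##6 Ab6 D6 C#7 F#7 D#7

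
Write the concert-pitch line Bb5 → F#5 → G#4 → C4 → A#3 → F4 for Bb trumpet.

C6 G#5 A#4 D4 B#3 G4

Written C4 sounds as Bb3 on the Bb trumpet, so concert pitches are written a major second up.
Bb5 becomes C6
F#5 becomes G#5
G#4 becomes A#4
C4 becomes D4
A#3 becomes B#3
F4 becomes G4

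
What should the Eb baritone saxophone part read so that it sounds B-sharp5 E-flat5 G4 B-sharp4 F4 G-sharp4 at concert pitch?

Written C4 sounds as Eb2 on the Eb baritone saxophone, so concert pitches are written a major thirteenth up.
B#5 gives G##7
Eb5 gives C7
G4 gives E6
B#4 gives G##6
F4 gives D6
G#4 gives E#6

G##7 C7 E6 G##6 D6 E#6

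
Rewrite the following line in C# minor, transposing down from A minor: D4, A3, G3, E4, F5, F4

F#3 C#3 B2 G#3 A4 A3

A minor to C# minor down is a minor sixth, so every note moves down by that interval.
D4 becomes F#3
A3 becomes C#3
G3 becomes B2
E4 becomes G#3
F5 becomes A4
F4 becomes A3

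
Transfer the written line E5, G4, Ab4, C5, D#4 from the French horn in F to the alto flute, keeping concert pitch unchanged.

D5 F4 Gb4 Bb4 C#4

First find concert pitch: the French horn in F sounds a perfect fifth below written, so E5 G4 Ab4 C5 D#4 sounds A4 C4 Db4 F4 G#3.
Then write for alto flute: it sounds a perfect fourth below written, so the part must be a perfect fourth above concert.
A4 → D5
C4 → F4
Db4 → Gb4
F4 → Bb4
G#3 → C#4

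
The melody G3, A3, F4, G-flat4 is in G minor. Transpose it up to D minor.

D4 E4 C5 Db5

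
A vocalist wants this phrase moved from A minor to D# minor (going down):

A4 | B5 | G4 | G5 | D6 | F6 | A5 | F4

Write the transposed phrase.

D#4 E#5 C#4 C#5 G#5 B5 D#5 B3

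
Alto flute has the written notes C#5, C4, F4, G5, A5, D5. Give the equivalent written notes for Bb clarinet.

First find concert pitch: the alto flute sounds a perfect fourth below written, so C#5 C4 F4 G5 A5 D5 sounds G#4 G3 C4 D5 E5 A4.
Then write for Bb clarinet: it sounds a major second below written, so the part must be a major second above concert.
G#4 → A#4
G3 → A3
C4 → D4
D5 → E5
E5 → F#5
A4 → B4

A#4 A3 D4 E5 F#5 B4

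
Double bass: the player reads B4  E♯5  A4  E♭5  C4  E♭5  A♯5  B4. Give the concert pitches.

B3 E#4 A3 Eb4 C3 Eb4 A#4 B3

Written C4 on the double bass sounds as C3, a perfect octave lower; apply that shift to every note.
B4 gives B3
E#5 gives E#4
A4 gives A3
Eb5 gives Eb4
C4 gives C3
Eb5 gives Eb4
A#5 gives A#4
B4 gives B3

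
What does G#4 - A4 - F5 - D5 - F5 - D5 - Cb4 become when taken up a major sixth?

E#5 F#5 D6 B5 D6 B5 Ab4

G#4 becomes E#5
A4 becomes F#5
F5 becomes D6
D5 becomes B5
F5 becomes D6
D5 becomes B5
Cb4 becomes Ab4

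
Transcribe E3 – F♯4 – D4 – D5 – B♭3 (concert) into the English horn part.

B3 C#5 A4 A5 F4

The English horn sounds a perfect fifth below written, so the written part must be a perfect fifth above concert — transpose each note up.
E3 → B3
F#4 → C#5
D4 → A4
D5 → A5
Bb3 → F4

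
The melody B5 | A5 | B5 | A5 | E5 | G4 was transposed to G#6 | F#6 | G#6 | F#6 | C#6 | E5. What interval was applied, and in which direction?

up a major sixth

Take the first pair: B5 → G#6. B to G spans 6 letter names, so the interval is some kind of sixth.
B5 to G#6 is 9 semitones, which makes it a major sixth; the second version is higher, so the direction is up.
Checking another pair — G4 → E5 — gives the same interval.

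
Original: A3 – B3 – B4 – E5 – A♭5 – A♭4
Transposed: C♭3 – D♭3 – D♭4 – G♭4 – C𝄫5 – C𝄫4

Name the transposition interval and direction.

down an augmented sixth

Take the first pair: A3 → Cb3. A to C spans 6 letter names, so the interval is some kind of sixth.
Cb3 to A3 is 10 semitones, which makes it an augmented sixth; the second version is lower, so the direction is down.
Checking another pair — Ab4 → Cbb4 — gives the same interval.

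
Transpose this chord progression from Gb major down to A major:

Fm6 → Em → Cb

Gb major down to A major is a diminished seventh; each chord root moves by that interval while the quality stays the same.
Fm6: root F down a diminished seventh → G#, giving G#m6.
Em: root E down a diminished seventh → F##, giving F##m.
Cb: root Cb down a diminished seventh → D, giving D.

G#m6 F##m D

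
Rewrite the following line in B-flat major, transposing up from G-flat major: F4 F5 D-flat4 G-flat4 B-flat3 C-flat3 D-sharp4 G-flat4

G-flat major to B-flat major up is a major third, so every note moves up by that interval.
F4 -> A4
F5 -> A5
Db4 -> F4
Gb4 -> Bb4
Bb3 -> D4
Cb3 -> Eb3
D#4 -> F##4
Gb4 -> Bb4

A4 A5 F4 Bb4 D4 Eb3 F##4 Bb4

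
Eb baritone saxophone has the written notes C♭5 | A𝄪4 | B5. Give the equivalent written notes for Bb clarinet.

Fb3 D##3 E4

First find concert pitch: the Eb baritone saxophone sounds a major thirteenth below written, so C♭5 A𝄪4 B5 sounds Ebb3 C##3 D4.
Then write for Bb clarinet: it sounds a major second below written, so the part must be a major second above concert.
Ebb3 → Fb3
C##3 → D##3
D4 → E4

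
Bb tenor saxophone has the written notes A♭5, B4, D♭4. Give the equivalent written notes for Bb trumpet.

Ab4 B3 Db3

First find concert pitch: the Bb tenor saxophone sounds a major ninth below written, so A♭5 B4 D♭4 sounds Gb4 A3 Cb3.
Then write for Bb trumpet: it sounds a major second below written, so the part must be a major second above concert.
Gb4 → Ab4
A3 → B3
Cb3 → Db3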